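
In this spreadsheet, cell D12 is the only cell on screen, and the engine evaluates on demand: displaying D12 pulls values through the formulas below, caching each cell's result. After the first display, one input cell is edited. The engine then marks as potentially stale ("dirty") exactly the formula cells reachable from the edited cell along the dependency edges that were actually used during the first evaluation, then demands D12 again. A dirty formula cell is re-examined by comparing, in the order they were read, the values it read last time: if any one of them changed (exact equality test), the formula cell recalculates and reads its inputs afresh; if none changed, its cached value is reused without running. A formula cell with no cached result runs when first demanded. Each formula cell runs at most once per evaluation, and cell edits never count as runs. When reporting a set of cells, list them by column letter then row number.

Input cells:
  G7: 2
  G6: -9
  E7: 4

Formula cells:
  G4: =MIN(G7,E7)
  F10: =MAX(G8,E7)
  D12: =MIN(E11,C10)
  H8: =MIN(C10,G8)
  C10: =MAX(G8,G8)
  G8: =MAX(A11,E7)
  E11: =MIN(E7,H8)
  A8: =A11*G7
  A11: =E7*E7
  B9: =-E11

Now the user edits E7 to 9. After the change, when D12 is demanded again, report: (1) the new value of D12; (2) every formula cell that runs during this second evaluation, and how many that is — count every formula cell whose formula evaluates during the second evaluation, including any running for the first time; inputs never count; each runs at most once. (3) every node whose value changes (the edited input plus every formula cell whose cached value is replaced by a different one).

D12 now evaluates to 9.
Run set: A11, C10, D12, E11, G8, H8 (6 run).
Changed values: A11, C10, D12, E7, E11, G8, H8.

Initial pass — values computed on the first demand:
  A11 = 4 * 4 = 16
  G8 = MAX(16, 4) = 16
  C10 = MAX(16, 16) = 16
  H8 = MIN(16, 16) = 16
  E11 = MIN(4, 16) = 4
  D12 = MIN(4, 16) = 4

Second demand — change propagation:
  A11: re-runs because E7 4->9; E7 4->9; new result 81.
  G8: re-runs because A11 16->81; E7 4->9; new result 81.
  C10: re-runs because G8 16->81; G8 16->81; new result 81.
  H8: re-runs because C10 16->81; G8 16->81; new result 81.
  E11: re-runs because E7 4->9; H8 16->81; new result 9.
  D12: re-runs because E11 4->9; C10 16->81; new result 9.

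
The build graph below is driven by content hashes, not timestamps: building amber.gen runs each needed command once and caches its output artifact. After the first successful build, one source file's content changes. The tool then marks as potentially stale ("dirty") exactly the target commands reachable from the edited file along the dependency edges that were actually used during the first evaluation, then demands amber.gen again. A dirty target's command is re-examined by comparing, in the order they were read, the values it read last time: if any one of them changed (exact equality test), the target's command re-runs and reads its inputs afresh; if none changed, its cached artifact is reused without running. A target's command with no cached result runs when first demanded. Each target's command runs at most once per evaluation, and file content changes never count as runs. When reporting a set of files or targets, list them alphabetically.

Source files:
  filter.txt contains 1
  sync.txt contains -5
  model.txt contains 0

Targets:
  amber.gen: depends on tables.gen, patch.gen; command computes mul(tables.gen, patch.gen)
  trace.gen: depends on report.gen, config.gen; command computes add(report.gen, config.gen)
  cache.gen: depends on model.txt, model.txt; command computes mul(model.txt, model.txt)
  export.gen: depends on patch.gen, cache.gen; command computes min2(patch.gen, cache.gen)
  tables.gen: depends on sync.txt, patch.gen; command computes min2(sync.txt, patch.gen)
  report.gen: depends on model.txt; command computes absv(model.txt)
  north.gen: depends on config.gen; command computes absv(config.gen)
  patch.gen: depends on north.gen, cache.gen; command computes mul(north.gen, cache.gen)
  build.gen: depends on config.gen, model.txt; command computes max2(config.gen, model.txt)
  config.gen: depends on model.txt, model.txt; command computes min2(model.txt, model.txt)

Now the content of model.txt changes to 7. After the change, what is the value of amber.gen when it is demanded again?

Initial pass — values computed on the first demand:
  cache.gen = mul(0, 0) = 0
  config.gen = min2(0, 0) = 0
  north.gen = absv(0) = 0
  patch.gen = mul(0, 0) = 0
  tables.gen = min2(-5, 0) = -5
  amber.gen = mul(-5, 0) = 0

Second demand — change propagation:
  cache.gen: re-runs because model.txt 0->7; model.txt 0->7; new result 49.
  config.gen: re-runs because model.txt 0->7; model.txt 0->7; new result 7.
  north.gen: re-runs because config.gen 0->7; new result 7.
  patch.gen: re-runs because north.gen 0->7; cache.gen 0->49; new result 343.
  tables.gen: re-runs because patch.gen 0->343; new result -5 (unchanged).
  amber.gen: re-runs because patch.gen 0->343; new result -1715.

amber.gen now evaluates to -1715.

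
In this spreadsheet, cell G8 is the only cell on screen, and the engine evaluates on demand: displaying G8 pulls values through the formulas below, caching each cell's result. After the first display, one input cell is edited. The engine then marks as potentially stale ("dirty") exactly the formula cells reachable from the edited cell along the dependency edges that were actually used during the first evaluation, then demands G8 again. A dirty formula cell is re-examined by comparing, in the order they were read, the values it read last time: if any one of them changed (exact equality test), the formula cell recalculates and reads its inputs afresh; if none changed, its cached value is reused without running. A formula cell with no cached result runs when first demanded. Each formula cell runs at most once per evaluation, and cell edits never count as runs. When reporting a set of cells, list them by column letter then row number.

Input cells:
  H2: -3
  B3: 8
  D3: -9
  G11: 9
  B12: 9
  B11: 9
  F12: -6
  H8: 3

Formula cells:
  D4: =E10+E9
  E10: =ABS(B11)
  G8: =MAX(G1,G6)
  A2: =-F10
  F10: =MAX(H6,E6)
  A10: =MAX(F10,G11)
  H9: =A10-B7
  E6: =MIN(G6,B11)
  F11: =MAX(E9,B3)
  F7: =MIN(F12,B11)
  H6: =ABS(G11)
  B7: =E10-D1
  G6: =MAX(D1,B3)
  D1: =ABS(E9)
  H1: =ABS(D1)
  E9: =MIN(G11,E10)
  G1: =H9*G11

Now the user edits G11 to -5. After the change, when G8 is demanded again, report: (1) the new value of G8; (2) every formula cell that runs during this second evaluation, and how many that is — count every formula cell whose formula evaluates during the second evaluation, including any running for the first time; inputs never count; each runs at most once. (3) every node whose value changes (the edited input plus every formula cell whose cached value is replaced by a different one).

G8 now evaluates to 8.
Run set: A10, B7, D1, E6, E9, F10, G1, G6, G8, H6, H9 (11 run).
Changed values: A10, B7, D1, E6, E9, F10, G1, G6, G8, G11, H6, H9.

Initial pass — values computed on the first demand:
  E10 = ABS(9) = 9
  E9 = MIN(9, 9) = 9
  D1 = ABS(9) = 9
  B7 = 9 - 9 = 0
  G6 = MAX(9, 8) = 9
  E6 = MIN(9, 9) = 9
  H6 = ABS(9) = 9
  F10 = MAX(9, 9) = 9
  A10 = MAX(9, 9) = 9
  H9 = 9 - 0 = 9
  G1 = 9 * 9 = 81
  G8 = MAX(81, 9) = 81

Second demand — change propagation:
  E9: re-runs because G11 9->-5; new result -5.
  D1: re-runs because E9 9->-5; new result 5.
  B7: re-runs because D1 9->5; new result 4.
  G6: re-runs because D1 9->5; new result 8.
  E6: re-runs because G6 9->8; new result 8.
  H6: re-runs because G11 9->-5; new result 5.
  F10: re-runs because H6 9->5; E6 9->8; new result 8.
  A10: re-runs because F10 9->8; G11 9->-5; new result 8.
  H9: re-runs because A10 9->8; B7 0->4; new result 4.
  G1: re-runs because H9 9->4; G11 9->-5; new result -20.
  G8: re-runs because G1 81->-20; G6 9->8; new result 8.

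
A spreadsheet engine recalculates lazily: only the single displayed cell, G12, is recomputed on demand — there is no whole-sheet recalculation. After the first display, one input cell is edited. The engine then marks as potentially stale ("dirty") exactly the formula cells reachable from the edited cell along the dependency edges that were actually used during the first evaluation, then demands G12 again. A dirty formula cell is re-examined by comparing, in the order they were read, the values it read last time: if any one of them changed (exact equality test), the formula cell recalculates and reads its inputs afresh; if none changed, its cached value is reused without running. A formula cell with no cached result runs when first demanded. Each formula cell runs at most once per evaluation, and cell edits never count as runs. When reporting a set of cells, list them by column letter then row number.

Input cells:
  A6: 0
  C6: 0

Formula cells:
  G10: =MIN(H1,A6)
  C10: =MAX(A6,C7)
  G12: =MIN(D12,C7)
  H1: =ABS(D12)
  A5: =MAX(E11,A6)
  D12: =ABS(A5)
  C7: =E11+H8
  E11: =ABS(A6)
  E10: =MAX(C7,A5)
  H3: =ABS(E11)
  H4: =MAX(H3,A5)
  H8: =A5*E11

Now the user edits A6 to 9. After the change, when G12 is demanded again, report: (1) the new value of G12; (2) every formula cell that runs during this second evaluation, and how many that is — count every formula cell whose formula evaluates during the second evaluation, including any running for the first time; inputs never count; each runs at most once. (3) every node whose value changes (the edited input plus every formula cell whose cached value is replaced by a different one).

First evaluation (everything demanded from the output):
  E11 = ABS(0) = 0
  A5 = MAX(0, 0) = 0
  D12 = ABS(0) = 0
  H8 = 0 * 0 = 0
  C7 = 0 + 0 = 0
  G12 = MIN(0, 0) = 0

Propagation after the edit:
  E11: runs — A6 0->9; result 9.
  A5: runs — E11 0->9; A6 0->9; result 9.
  D12: runs — A5 0->9; result 9.
  H8: runs — A5 0->9; E11 0->9; result 81.
  C7: runs — E11 0->9; H8 0->81; result 90.
  G12: runs — D12 0->9; C7 0->90; result 9.

New value of G12: 9.
Formula cells that run: A5, C7, D12, E11, G12, H8 — 6 in total.
Values that change: A5, A6, C7, D12, E11, G12, H8.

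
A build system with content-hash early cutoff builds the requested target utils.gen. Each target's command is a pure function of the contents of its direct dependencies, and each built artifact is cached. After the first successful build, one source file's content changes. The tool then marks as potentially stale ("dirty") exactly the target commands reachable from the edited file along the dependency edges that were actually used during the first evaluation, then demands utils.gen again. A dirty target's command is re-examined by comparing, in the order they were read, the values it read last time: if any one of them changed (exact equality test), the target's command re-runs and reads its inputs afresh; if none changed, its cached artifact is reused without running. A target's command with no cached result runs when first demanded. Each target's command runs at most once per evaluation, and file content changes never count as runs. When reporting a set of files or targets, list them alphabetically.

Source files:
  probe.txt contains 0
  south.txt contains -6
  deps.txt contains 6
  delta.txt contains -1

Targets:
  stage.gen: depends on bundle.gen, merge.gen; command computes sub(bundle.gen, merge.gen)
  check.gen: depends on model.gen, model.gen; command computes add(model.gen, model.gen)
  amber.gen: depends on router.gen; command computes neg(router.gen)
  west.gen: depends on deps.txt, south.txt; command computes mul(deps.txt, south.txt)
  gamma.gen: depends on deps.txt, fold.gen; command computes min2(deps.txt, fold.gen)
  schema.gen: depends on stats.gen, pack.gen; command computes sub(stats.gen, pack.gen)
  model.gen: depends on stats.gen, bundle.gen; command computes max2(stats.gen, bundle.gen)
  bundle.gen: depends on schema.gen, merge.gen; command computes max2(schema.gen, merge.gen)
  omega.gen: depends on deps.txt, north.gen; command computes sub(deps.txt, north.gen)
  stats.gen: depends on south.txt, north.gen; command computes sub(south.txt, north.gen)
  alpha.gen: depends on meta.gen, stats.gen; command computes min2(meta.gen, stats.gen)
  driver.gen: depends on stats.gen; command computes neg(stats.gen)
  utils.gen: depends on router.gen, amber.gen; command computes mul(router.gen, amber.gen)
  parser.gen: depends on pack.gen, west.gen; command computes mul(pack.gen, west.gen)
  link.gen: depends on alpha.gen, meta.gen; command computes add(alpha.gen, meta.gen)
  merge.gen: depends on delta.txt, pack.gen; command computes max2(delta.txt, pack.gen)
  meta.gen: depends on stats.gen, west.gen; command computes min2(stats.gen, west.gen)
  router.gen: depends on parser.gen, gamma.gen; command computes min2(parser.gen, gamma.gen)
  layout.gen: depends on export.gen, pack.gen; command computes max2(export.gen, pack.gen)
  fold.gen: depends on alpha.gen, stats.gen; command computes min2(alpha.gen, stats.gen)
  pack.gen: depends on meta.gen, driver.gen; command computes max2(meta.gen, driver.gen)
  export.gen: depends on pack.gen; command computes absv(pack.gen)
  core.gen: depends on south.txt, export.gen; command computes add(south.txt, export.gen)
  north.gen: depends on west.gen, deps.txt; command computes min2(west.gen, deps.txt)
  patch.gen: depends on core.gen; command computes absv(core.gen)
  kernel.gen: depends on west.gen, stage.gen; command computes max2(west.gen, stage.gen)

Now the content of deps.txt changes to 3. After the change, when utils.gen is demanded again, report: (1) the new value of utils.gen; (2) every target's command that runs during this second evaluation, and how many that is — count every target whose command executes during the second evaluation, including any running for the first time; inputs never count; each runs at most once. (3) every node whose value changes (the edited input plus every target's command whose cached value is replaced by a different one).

First evaluation (everything demanded from the output):
  west.gen = mul(6, -6) = -36
  north.gen = min2(-36, 6) = -36
  stats.gen = sub(-6, -36) = 30
  driver.gen = neg(30) = -30
  meta.gen = min2(30, -36) = -36
  alpha.gen = min2(-36, 30) = -36
  fold.gen = min2(-36, 30) = -36
  gamma.gen = min2(6, -36) = -36
  pack.gen = max2(-36, -30) = -30
  parser.gen = mul(-30, -36) = 1080
  router.gen = min2(1080, -36) = -36
  amber.gen = neg(-36) = 36
  utils.gen = mul(-36, 36) = -1296

Propagation after the edit:
  west.gen: runs — deps.txt 6->3; result -18.
  north.gen: runs — west.gen -36->-18; deps.txt 6->3; result -18.
  stats.gen: runs — north.gen -36->-18; result 12.
  driver.gen: runs — stats.gen 30->12; result -12.
  meta.gen: runs — stats.gen 30->12; west.gen -36->-18; result -18.
  alpha.gen: runs — meta.gen -36->-18; stats.gen 30->12; result -18.
  fold.gen: runs — alpha.gen -36->-18; stats.gen 30->12; result -18.
  gamma.gen: runs — deps.txt 6->3; fold.gen -36->-18; result -18.
  pack.gen: runs — meta.gen -36->-18; driver.gen -30->-12; result -12.
  parser.gen: runs — pack.gen -30->-12; west.gen -36->-18; result 216.
  router.gen: runs — parser.gen 1080->216; gamma.gen -36->-18; result -18.
  amber.gen: runs — router.gen -36->-18; result 18.
  utils.gen: runs — router.gen -36->-18; amber.gen 36->18; result -324.

New value of utils.gen: -324.
Target commands that run: alpha.gen, amber.gen, driver.gen, fold.gen, gamma.gen, meta.gen, north.gen, pack.gen, parser.gen, router.gen, stats.gen, utils.gen, west.gen — 13 in total.
Values that change: alpha.gen, amber.gen, deps.txt, driver.gen, fold.gen, gamma.gen, meta.gen, north.gen, pack.gen, parser.gen, router.gen, stats.gen, utils.gen, west.gen.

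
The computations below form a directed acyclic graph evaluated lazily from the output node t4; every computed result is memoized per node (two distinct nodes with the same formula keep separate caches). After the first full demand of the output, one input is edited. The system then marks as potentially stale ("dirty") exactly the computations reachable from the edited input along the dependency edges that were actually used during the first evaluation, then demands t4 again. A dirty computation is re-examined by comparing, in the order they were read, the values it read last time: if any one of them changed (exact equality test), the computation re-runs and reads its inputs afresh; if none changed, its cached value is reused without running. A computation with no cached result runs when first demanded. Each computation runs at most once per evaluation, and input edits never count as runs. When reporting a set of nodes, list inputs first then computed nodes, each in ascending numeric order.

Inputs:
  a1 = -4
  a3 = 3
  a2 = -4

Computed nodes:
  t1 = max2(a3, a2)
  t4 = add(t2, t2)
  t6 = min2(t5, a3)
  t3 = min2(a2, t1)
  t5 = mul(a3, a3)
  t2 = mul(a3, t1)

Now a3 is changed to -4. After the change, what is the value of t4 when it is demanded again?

First demand of the output computes:
  t1 = max2(3, -4) = 3
  t2 = mul(3, 3) = 9
  t4 = add(9, 9) = 18

After the edit, cleaning proceeds:
  t1: a read changed (a3 3->-4) — executes, giving -4.
  t2: a read changed (a3 3->-4; t1 3->-4) — executes, giving 16.
  t4: a read changed (t2 9->16; t2 9->16) — executes, giving 32.

Demanding t4 again yields 32.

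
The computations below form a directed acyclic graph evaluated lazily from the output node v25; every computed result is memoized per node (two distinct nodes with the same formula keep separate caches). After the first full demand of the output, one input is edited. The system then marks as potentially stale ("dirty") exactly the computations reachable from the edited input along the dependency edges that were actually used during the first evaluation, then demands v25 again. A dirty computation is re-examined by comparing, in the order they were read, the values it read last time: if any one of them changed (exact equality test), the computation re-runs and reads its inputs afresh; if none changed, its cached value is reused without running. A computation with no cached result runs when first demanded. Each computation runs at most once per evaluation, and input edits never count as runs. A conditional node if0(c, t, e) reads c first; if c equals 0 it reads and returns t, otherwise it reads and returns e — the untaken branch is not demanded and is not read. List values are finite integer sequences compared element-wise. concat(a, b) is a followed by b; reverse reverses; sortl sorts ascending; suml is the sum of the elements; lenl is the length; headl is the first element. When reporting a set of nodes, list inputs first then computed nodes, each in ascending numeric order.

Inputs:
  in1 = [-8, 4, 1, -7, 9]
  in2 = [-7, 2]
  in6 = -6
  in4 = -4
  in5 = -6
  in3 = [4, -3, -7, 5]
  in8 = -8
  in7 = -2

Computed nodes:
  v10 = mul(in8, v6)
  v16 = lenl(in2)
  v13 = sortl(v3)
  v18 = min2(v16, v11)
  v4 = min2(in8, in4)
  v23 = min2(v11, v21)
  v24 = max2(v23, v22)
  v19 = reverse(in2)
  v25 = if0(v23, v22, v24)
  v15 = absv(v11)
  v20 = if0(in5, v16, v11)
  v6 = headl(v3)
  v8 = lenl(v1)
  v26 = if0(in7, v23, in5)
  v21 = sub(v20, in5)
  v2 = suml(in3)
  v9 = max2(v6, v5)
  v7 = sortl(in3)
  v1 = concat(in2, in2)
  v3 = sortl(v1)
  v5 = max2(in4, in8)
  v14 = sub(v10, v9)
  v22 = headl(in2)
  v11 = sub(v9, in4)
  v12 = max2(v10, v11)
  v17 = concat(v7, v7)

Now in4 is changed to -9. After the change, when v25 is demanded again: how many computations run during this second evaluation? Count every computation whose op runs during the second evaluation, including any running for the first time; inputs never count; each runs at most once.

First demand of the output computes:
  v1 = concat([-7, 2], [-7, 2]) = [-7, 2, -7, 2]
  v3 = sortl([-7, 2, -7, 2]) = [-7, -7, 2, 2]
  v5 = max2(-4, -8) = -4
  v6 = headl([-7, -7, 2, 2]) = -7
  v9 = max2(-7, -4) = -4
  v11 = sub(-4, -4) = 0
  v20 = if0(in5=-6 -> else branch v11) = 0
  v21 = sub(0, -6) = 6
  v22 = headl([-7, 2]) = -7
  v23 = min2(0, 6) = 0
  v25 = if0(v23=0 -> then branch v22) = -7

After the edit, cleaning proceeds:
  v5: a read changed (in4 -4->-9) — executes, giving -8.
  v9: a read changed (v5 -4->-8) — executes, giving -7.
  v11: a read changed (v9 -4->-7; in4 -4->-9) — executes, giving 2.
  v20: a read changed (v11 0->2) — executes, giving 2.
  v21: a read changed (v20 0->2) — executes, giving 8.
  v23: a read changed (v11 0->2; v21 6->8) — executes, giving 2.
  v24: had never run; runs now, result 2.
  v25: a read changed (v23 0->2) — executes, giving 2.

Note the branch switch — v24 had no cache and runs now for the first time.

8 computations run: v5, v9, v11, v20, v21, v23, v24, v25.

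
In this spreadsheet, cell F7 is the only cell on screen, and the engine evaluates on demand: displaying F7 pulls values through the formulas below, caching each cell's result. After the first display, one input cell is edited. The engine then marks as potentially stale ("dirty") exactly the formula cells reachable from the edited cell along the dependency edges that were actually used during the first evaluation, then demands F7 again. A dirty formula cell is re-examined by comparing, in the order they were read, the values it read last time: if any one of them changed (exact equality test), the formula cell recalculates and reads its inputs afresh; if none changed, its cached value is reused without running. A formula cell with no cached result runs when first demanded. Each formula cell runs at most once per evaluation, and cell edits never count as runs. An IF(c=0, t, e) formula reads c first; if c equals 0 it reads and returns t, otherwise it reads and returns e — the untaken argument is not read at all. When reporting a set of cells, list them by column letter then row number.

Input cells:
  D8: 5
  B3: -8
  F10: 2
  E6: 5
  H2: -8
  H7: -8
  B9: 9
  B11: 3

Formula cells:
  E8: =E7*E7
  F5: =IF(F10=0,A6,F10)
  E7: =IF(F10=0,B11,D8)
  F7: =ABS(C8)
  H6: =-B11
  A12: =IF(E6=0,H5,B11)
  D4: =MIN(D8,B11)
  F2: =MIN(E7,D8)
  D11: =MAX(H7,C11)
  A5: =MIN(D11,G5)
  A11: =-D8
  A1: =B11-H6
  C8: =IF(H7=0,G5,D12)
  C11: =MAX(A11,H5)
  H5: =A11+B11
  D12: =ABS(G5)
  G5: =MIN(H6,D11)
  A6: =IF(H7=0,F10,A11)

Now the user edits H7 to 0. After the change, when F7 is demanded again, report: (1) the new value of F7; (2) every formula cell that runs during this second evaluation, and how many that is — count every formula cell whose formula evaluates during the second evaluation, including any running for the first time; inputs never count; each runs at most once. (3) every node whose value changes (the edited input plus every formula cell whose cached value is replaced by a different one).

Initial pass — values computed on the first demand:
  A11 = -(5) = -5
  H5 = -5 + 3 = -2
  C11 = MAX(-5, -2) = -2
  D11 = MAX(-8, -2) = -2
  H6 = -(3) = -3
  G5 = MIN(-3, -2) = -3
  D12 = ABS(-3) = 3
  C8 = IF(H7=0: H7=-8 -> else branch D12) = 3
  F7 = ABS(3) = 3

Second demand — change propagation:
  D11: re-runs because H7 -8->0; new result 0.
  G5: re-runs because D11 -2->0; new result -3 (unchanged).
  D12: dirty yet unreached — the second evaluation never asks for it.
  C8: re-runs because H7 -8->0; new result -3.
  F7: re-runs because C8 3->-3; new result 3 (unchanged).

The important point: the flipped condition redirects demand; D12 is left stale, never re-checked.

F7 now evaluates to 3.
Run set: C8, D11, F7, G5 (4 run).
Changed values: C8, D11, H7.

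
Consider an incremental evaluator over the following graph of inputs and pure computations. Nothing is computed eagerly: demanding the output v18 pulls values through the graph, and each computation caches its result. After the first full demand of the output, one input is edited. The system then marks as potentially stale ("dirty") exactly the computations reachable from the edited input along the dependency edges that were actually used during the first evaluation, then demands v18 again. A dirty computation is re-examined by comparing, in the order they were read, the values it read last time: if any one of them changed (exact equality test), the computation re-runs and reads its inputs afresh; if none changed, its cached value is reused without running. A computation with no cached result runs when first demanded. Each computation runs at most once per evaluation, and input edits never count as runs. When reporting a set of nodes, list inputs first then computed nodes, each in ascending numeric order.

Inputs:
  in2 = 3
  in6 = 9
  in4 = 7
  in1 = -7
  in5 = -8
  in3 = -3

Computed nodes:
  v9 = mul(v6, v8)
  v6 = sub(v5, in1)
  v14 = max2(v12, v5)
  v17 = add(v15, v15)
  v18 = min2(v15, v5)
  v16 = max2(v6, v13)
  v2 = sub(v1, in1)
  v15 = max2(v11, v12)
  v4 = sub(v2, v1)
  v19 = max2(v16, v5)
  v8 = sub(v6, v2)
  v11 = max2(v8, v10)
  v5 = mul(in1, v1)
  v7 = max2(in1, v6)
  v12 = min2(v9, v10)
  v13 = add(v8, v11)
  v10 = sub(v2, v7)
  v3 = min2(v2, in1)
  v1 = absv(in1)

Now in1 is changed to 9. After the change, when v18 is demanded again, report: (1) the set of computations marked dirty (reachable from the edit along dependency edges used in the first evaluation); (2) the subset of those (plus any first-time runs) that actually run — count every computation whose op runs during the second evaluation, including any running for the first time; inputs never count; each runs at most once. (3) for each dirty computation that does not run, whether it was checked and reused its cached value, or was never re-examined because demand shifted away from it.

Initial pass — values computed on the first demand:
  v1 = absv(-7) = 7
  v2 = sub(7, -7) = 14
  v5 = mul(-7, 7) = -49
  v6 = sub(-49, -7) = -42
  v7 = max2(-7, -42) = -7
  v8 = sub(-42, 14) = -56
  v9 = mul(-42, -56) = 2352
  v10 = sub(14, -7) = 21
  v11 = max2(-56, 21) = 21
  v12 = min2(2352, 21) = 21
  v15 = max2(21, 21) = 21
  v18 = min2(21, -49) = -49

Second demand — change propagation:
  v1: re-runs because in1 -7->9; new result 9.
  v2: re-runs because v1 7->9; in1 -7->9; new result 0.
  v5: re-runs because in1 -7->9; v1 7->9; new result 81.
  v6: re-runs because v5 -49->81; in1 -7->9; new result 72.
  v7: re-runs because in1 -7->9; v6 -42->72; new result 72.
  v8: re-runs because v6 -42->72; v2 14->0; new result 72.
  v9: re-runs because v6 -42->72; v8 -56->72; new result 5184.
  v10: re-runs because v2 14->0; v7 -7->72; new result -72.
  v11: re-runs because v8 -56->72; v10 21->-72; new result 72.
  v12: re-runs because v9 2352->5184; v10 21->-72; new result -72.
  v15: re-runs because v11 21->72; v12 21->-72; new result 72.
  v18: re-runs because v15 21->72; v5 -49->81; new result 72.

Dirty set: v1, v2, v5, v6, v7, v8, v9, v10, v11, v12, v15, v18.
Run set: v1, v2, v5, v6, v7, v8, v9, v10, v11, v12, v15, v18 (12 run).
All dirty computations ended up running.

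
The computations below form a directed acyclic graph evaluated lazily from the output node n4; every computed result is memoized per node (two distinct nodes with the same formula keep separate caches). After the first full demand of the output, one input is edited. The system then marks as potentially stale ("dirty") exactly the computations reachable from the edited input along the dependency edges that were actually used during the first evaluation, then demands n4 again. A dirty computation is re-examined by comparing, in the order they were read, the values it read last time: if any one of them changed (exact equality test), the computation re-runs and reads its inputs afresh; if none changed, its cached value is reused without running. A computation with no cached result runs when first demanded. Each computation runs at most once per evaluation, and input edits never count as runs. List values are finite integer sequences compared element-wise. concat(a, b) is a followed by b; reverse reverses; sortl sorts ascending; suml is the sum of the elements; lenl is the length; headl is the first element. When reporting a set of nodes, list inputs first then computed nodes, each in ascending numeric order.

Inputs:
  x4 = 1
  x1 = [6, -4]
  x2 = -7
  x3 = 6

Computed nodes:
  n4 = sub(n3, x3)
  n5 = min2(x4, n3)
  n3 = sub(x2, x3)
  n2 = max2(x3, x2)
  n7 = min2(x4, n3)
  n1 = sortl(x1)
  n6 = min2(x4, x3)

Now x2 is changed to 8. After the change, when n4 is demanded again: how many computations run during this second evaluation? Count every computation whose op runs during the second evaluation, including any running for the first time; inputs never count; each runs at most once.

2 computations run: n3, n4.

First demand of the output computes:
  n3 = sub(-7, 6) = -13
  n4 = sub(-13, 6) = -19

After the edit, cleaning proceeds:
  n3: a read changed (x2 -7->8) — executes, giving 2.
  n4: a read changed (n3 -13->2) — executes, giving -4.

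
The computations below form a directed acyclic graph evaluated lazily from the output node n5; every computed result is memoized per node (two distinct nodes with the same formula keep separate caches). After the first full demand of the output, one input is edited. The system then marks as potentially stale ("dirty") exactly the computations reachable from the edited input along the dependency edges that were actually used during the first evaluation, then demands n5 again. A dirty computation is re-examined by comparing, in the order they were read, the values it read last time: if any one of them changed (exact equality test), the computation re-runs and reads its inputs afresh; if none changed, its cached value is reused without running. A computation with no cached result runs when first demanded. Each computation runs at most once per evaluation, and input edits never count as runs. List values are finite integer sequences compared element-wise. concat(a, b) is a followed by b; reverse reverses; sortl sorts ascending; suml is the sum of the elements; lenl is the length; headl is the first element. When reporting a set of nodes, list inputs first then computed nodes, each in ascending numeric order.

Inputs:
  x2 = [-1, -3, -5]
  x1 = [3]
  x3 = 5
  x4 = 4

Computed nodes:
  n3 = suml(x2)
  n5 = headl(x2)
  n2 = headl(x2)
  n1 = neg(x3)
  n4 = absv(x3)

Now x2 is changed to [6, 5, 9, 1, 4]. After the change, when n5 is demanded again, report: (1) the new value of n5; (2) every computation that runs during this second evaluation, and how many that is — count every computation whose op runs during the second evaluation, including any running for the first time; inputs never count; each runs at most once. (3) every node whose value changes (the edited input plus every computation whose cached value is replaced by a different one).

First demand of the output computes:
  n5 = headl([-1, -3, -5]) = -1

After the edit, cleaning proceeds:
  n5: a read changed (x2 [-1, -3, -5]->[6, 5, 9, 1, 4]) — executes, giving 6.

Demanding n5 again yields 6.
1 computations run: n5.
The nodes whose values change: x2, n5.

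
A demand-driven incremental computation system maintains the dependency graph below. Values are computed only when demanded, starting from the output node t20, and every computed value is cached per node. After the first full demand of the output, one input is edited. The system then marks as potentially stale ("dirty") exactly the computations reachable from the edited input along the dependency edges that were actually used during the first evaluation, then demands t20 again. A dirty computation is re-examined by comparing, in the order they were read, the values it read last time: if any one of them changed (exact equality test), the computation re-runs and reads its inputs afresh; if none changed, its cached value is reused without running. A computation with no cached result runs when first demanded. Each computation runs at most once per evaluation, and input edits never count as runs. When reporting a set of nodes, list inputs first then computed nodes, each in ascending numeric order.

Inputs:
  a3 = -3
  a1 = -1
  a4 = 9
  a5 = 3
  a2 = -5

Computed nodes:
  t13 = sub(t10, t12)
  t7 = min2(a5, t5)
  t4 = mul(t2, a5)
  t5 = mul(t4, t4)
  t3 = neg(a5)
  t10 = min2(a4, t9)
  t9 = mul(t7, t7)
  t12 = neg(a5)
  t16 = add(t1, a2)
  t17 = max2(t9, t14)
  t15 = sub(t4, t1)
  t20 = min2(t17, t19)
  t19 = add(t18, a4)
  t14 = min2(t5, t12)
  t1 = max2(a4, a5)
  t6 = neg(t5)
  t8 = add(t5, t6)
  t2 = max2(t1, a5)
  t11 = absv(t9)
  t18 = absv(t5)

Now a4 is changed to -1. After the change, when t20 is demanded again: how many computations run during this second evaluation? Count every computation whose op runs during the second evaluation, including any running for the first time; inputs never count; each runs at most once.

Computations that run: t1, t2, t4, t5, t7, t14, t18, t19, t20 — 9 in total.
Key observation: the cutoff stops propagation at t9 — its inputs' values are unchanged, so it reuses its cache.

First evaluation (everything demanded from the output):
  t1 = max2(9, 3) = 9
  t2 = max2(9, 3) = 9
  t4 = mul(9, 3) = 27
  t5 = mul(27, 27) = 729
  t7 = min2(3, 729) = 3
  t9 = mul(3, 3) = 9
  t12 = neg(3) = -3
  t14 = min2(729, -3) = -3
  t17 = max2(9, -3) = 9
  t18 = absv(729) = 729
  t19 = add(729, 9) = 738
  t20 = min2(9, 738) = 9

Propagation after the edit:
  t1: runs — a4 9->-1; result 3.
  t2: runs — t1 9->3; result 3.
  t4: runs — t2 9->3; result 9.
  t5: runs — t4 27->9; t4 27->9; result 81.
  t7: runs — t5 729->81; result 3 (same value as before).
  t9: checked — values it read are unchanged (t7 unchanged, t7 unchanged); reused cached 9 without running.
  t14: runs — t5 729->81; result -3 (same value as before).
  t17: checked — values it read are unchanged (t9 unchanged, t14 unchanged); reused cached 9 without running.
  t18: runs — t5 729->81; result 81.
  t19: runs — t18 729->81; a4 9->-1; result 80.
  t20: runs — t19 738->80; result 9 (same value as before).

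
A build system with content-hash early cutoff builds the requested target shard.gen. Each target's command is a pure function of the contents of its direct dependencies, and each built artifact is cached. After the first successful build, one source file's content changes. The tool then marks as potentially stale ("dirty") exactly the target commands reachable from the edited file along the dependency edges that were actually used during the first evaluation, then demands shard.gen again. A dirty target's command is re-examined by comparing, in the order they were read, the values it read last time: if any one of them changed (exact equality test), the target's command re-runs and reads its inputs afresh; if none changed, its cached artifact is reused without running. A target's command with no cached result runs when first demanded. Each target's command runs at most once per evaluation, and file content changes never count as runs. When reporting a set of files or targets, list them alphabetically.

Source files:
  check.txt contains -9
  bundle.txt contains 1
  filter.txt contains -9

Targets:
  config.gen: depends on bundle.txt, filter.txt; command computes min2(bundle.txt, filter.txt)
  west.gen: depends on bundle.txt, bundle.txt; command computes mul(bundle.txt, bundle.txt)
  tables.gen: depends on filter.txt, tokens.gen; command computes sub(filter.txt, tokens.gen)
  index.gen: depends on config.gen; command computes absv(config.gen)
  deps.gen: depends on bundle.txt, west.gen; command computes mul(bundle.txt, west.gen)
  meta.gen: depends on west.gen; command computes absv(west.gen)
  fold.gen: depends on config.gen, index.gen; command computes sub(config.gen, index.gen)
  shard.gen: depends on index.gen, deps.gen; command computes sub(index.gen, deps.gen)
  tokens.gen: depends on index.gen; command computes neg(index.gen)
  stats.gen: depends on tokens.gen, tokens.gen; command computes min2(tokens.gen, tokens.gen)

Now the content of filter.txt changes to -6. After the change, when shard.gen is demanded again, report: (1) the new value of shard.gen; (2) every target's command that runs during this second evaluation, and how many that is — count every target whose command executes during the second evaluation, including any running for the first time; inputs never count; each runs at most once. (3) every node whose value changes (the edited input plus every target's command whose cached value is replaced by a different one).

New value of shard.gen: 5.
Target commands that run: config.gen, index.gen, shard.gen — 3 in total.
Values that change: config.gen, filter.txt, index.gen, shard.gen.

First evaluation (everything demanded from the output):
  config.gen = min2(1, -9) = -9
  index.gen = absv(-9) = 9
  west.gen = mul(1, 1) = 1
  deps.gen = mul(1, 1) = 1
  shard.gen = sub(9, 1) = 8

Propagation after the edit:
  config.gen: runs — filter.txt -9->-6; result -6.
  index.gen: runs — config.gen -9->-6; result 6.
  shard.gen: runs — index.gen 9->6; result 5.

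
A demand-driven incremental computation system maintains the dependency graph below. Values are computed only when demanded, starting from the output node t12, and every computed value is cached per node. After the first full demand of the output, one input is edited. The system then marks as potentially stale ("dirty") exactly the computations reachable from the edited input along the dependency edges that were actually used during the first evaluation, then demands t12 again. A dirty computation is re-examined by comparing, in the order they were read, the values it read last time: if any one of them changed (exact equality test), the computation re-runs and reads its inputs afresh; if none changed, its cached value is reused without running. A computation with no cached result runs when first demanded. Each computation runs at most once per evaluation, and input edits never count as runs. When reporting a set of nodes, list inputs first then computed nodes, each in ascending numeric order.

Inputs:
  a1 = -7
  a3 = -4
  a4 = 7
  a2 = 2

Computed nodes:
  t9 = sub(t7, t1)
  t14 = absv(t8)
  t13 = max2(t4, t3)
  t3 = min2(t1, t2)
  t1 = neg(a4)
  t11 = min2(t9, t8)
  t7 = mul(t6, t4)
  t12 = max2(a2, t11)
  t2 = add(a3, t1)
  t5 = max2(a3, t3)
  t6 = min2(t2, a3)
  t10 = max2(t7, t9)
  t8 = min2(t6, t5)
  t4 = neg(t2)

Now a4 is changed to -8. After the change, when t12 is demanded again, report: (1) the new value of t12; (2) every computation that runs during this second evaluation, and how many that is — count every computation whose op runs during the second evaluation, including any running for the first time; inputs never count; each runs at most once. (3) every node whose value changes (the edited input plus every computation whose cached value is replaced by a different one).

New value of t12: 2.
Computations that run: t1, t2, t3, t4, t5, t6, t7, t8, t9, t11, t12 — 11 in total.
Values that change: a4, t1, t2, t3, t4, t5, t6, t7, t8, t9, t11.

First evaluation (everything demanded from the output):
  t1 = neg(7) = -7
  t2 = add(-4, -7) = -11
  t3 = min2(-7, -11) = -11
  t4 = neg(-11) = 11
  t5 = max2(-4, -11) = -4
  t6 = min2(-11, -4) = -11
  t7 = mul(-11, 11) = -121
  t8 = min2(-11, -4) = -11
  t9 = sub(-121, -7) = -114
  t11 = min2(-114, -11) = -114
  t12 = max2(2, -114) = 2

Propagation after the edit:
  t1: runs — a4 7->-8; result 8.
  t2: runs — t1 -7->8; result 4.
  t3: runs — t1 -7->8; t2 -11->4; result 4.
  t4: runs — t2 -11->4; result -4.
  t5: runs — t3 -11->4; result 4.
  t6: runs — t2 -11->4; result -4.
  t7: runs — t6 -11->-4; t4 11->-4; result 16.
  t8: runs — t6 -11->-4; t5 -4->4; result -4.
  t9: runs — t7 -121->16; t1 -7->8; result 8.
  t11: runs — t9 -114->8; t8 -11->-4; result -4.
  t12: runs — t11 -114->-4; result 2 (same value as before).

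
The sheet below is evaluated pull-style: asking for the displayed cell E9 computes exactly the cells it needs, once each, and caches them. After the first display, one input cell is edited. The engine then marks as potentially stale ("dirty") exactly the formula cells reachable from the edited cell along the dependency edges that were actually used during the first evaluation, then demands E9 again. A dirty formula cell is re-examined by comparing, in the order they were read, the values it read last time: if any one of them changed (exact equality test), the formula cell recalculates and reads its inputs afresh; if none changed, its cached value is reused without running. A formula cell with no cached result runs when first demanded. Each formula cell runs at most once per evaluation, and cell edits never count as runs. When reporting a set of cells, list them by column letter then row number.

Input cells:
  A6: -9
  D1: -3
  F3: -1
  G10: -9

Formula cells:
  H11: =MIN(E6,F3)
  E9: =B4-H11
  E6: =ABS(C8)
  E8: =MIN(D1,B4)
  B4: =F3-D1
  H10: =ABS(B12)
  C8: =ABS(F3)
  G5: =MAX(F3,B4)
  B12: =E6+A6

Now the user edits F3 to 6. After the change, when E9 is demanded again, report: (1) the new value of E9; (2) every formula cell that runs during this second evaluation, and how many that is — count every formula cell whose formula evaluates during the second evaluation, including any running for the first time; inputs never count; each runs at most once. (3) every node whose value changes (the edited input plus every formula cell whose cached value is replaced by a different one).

First demand of the output computes:
  B4 = -1 - -3 = 2
  C8 = ABS(-1) = 1
  E6 = ABS(1) = 1
  H11 = MIN(1, -1) = -1
  E9 = 2 - -1 = 3

After the edit, cleaning proceeds:
  B4: a read changed (F3 -1->6) — executes, giving 9.
  C8: a read changed (F3 -1->6) — executes, giving 6.
  E6: a read changed (C8 1->6) — executes, giving 6.
  H11: a read changed (E6 1->6; F3 -1->6) — executes, giving 6.
  E9: a read changed (B4 2->9; H11 -1->6) — executes, giving 3 — identical to its old value.

Demanding E9 again yields 3.
5 formula cells run: B4, C8, E6, E9, H11.
The nodes whose values change: B4, C8, E6, F3, H11.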